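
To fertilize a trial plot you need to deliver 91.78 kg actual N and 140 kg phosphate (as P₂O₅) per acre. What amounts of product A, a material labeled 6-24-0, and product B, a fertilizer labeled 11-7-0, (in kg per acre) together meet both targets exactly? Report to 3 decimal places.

404.297 kg product A, 613.838 kg product B

With a, b = kg per acre of product A and product B:
N: 0.06·a + 0.11·b = 91.78
P₂O₅: 0.24·a + 0.07·b = 140
Eliminate a: (row1) − 0.06/0.24·(row2) → 0.0925·b = 56.78, so b = 613.8378.
Back-substitute: a = (91.78 − 0.11·613.8378) / 0.06 = 404.2973.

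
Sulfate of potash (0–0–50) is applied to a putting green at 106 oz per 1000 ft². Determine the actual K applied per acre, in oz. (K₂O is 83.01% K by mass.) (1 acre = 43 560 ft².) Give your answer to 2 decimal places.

1916.44 oz K per acre

K₂O per 1000 ft² = 106 × 50% = 53 oz.
Elemental K = 53 × 0.8301 = 43.9953 oz per 1000 ft².
Convert to per acre: 43.9953 × 43.56 = 1916.435 oz.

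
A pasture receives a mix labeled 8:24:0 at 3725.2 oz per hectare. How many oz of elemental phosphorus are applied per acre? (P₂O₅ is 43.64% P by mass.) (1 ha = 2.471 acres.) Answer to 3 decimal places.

P₂O₅ per hectare = 3725.2 × 24% = 894.048 oz.
Elemental P = 894.048 × 0.4364 = 390.163 oz per hectare.
Convert to per acre: 390.163 × 0.404694 = 157.8966 oz.

157.897 oz P per acre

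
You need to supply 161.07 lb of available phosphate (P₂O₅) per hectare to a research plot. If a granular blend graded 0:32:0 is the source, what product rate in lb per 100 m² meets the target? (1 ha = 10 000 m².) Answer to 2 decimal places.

5.03 lb of product per hundred sq m

Product per hectare = 161.07 / 32% = 503.344 lb.
Convert to per 100 m²: 503.344 × 0.01 = 5.03344 lb.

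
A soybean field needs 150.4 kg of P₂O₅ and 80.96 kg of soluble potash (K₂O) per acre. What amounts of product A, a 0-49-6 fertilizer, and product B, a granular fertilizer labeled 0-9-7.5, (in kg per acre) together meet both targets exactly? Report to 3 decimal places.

Per-acre balance (a = product A, b = product B):
P₂O₅: 0.49·a + 0.09·b = 150.4
K₂O: 0.06·a + 0.075·b = 80.96
Solving simultaneously: a = 127.3876, b = 977.5566.

127.388 kg product A, 977.557 kg product B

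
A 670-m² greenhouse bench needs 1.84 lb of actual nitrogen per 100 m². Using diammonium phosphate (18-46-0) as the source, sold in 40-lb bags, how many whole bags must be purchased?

Product per 100 m² = 1.84 / 18% = 10.2222 lb.
Total product = 10.2222 × 670 / 100 = 68.4889 lb.
Bags = ⌈68.4889 / 40⌉ = 2.

2 bags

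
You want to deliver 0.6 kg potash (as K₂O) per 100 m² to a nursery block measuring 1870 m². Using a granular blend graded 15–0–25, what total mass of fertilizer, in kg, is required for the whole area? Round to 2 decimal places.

Product per 100 m² = 0.6 / 25% = 2.4 kg.
Total product = 2.4 × 1870 / 100 = 44.88 kg.

44.88 kg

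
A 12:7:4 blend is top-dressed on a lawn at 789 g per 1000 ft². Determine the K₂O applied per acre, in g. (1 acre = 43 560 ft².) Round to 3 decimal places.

1374.754 g K₂O per acre

K₂O per 1000 ft² = 789 × 4% = 31.56 g.
Convert to per acre: 31.56 × 43.56 = 1374.7536 g.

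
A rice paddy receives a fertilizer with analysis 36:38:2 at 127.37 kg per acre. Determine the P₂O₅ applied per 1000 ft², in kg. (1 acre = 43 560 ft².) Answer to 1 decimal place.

P₂O₅ per acre = 127.37 × 38% = 48.4006 kg.
Convert to per 1000 ft²: 48.4006 × 0.0229568 = 1.11112 kg.

1.1 kg P₂O₅ per thousand sq ft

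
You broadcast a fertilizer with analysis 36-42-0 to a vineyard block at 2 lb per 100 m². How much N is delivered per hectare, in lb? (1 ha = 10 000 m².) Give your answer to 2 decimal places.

nitrogen per 100 m² = 2 × 36% = 0.72 lb.
Convert to per hectare: 0.72 × 100 = 72 lb.

72.00 lb N per hectare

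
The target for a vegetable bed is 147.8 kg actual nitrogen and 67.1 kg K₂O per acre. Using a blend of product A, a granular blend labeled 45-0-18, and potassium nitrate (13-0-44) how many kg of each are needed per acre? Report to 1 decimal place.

Per-acre balance (a = product A, b = potassium nitrate):
N: 0.45·a + 0.13·b = 147.8
K₂O: 0.18·a + 0.44·b = 67.1
Eliminate a: (row1) − 0.45/0.18·(row2) → -0.97·b = -19.95, so b = 20.567.
Back-substitute: a = (147.8 − 0.13·20.567) / 0.45 = 322.503.

322.5 kg product A, 20.6 kg potassium nitrate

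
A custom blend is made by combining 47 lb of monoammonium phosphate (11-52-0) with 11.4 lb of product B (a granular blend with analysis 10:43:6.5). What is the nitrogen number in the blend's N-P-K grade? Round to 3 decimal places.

Total mass = 47 + 11.4 = 58.4 lb.
N mass = 11%×47 + 10%×11.4 = 6.31 lb.
% N = 6.31 / 58.4 = 10.8048%.

10.805% N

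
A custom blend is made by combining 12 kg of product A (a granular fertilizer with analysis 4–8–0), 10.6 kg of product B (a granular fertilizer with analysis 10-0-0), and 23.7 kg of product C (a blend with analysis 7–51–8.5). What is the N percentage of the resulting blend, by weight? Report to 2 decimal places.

Total mass = 12 + 10.6 + 23.7 = 46.3 kg.
N mass = 4%×12 + 10%×10.6 + 7%×23.7 = 3.199 kg.
% N = 3.199 / 46.3 = 6.90929%.

6.91% N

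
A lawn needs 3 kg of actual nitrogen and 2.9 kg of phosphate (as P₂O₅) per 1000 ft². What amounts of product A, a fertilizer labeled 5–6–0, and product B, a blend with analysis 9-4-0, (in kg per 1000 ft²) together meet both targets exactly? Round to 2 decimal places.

With a, b = kg per 1000 ft² of product A and product B:
N: 0.05·a + 0.09·b = 3
P₂O₅: 0.06·a + 0.04·b = 2.9
Solving simultaneously: a = 41.4706, b = 10.2941.

41.47 kg product A, 10.29 kg product B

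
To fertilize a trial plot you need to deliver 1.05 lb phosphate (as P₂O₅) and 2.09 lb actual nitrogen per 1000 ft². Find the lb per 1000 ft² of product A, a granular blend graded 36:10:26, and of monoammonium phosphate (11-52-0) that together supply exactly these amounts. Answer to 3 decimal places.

5.512 lb product A, 0.959 lb monoammonium phosphate

Let a = lb of product A, b = lb of monoammonium phosphate (per 1000 ft²).
P₂O₅: 0.1·a + 0.52·b = 1.05
N: 0.36·a + 0.11·b = 2.09
Eliminate a: (row1) − 0.1/0.36·(row2) → 0.489444·b = 0.469444, so b = 0.959137.
Back-substitute: a = (1.05 − 0.52·0.959137) / 0.1 = 5.51249.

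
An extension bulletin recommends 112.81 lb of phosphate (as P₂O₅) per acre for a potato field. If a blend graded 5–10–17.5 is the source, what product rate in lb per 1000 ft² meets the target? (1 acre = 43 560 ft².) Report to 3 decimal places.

25.898 lb of product per thousand sq ft

Product per acre = 112.81 / 10% = 1128.1 lb.
Convert to per 1000 ft²: 1128.1 × 0.0229568 = 25.8976 lb.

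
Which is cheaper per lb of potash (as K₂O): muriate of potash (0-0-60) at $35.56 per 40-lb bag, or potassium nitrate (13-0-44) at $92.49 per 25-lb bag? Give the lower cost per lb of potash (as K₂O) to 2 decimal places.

$1.48 per lb K₂O (muriate of potash)

muriate of potash: K₂O per bag = 40 × 60% = 24 lb; cost = 35.56 / 24 = $1.4817/lb K₂O.
potassium nitrate: K₂O per bag = 25 × 44% = 11 lb; cost = 92.49 / 11 = $8.4082/lb K₂O.
muriate of potash is cheaper.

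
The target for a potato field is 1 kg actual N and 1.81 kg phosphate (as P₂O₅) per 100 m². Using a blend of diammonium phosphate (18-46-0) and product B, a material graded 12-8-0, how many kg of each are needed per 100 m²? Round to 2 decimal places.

Per-100 m² balance (a = diammonium phosphate, b = product B):
N: 0.18·a + 0.12·b = 1
P₂O₅: 0.46·a + 0.08·b = 1.81
Eliminate a: (row1) − 0.18/0.46·(row2) → 0.0886957·b = 0.291739, so b = 3.28922.
Back-substitute: a = (1 − 0.12·3.28922) / 0.18 = 3.36275.

3.36 kg diammonium phosphate, 3.29 kg product B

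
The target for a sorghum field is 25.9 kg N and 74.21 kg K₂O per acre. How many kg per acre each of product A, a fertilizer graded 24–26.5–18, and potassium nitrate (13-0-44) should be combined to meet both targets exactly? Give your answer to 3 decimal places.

21.274 kg product A, 159.956 kg potassium nitrate

Let a = kg of product A, b = kg of potassium nitrate (per acre).
N: 0.24·a + 0.13·b = 25.9
K₂O: 0.18·a + 0.44·b = 74.21
From row1: a = (25.9 − 0.13·b) / 0.24.
Into row2: 0.18·(25.9 − 0.13·b)/0.24 + 0.44·b = 74.21 → b = 159.9562, a = 21.2737.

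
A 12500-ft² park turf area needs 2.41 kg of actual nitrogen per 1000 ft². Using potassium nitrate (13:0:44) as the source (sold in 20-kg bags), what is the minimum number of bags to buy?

Product per 1000 ft² = 2.41 / 13% = 18.5385 kg.
Total product = 18.5385 × 12500 / 1000 = 231.731 kg.
Bags = ⌈231.731 / 20⌉ = 12.

12 bags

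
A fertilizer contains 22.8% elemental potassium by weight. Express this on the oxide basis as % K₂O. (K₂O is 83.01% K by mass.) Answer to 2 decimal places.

27.47% K₂O

%K₂O = 22.8 / 0.8301 = 27.4666%.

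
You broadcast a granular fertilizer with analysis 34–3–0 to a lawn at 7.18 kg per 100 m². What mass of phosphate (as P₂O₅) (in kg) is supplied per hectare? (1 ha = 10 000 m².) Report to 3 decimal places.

21.540 kg P₂O₅ per hectare

P₂O₅ per 100 m² = 7.18 × 3% = 0.2154 kg.
Convert to per hectare: 0.2154 × 100 = 21.54 kg.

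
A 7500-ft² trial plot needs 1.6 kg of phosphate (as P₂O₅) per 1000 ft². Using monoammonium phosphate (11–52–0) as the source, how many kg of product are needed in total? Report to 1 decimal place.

Product per 1000 ft² = 1.6 / 52% = 3.07692 kg.
Total product = 3.07692 × 7500 / 1000 = 23.0769 kg.

23.1 kg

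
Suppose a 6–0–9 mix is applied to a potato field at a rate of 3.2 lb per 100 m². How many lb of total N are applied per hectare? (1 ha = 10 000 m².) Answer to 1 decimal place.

19.2 lb N per hectare

nitrogen per 100 m² = 3.2 × 6% = 0.192 lb.
Convert to per hectare: 0.192 × 100 = 19.2 lb.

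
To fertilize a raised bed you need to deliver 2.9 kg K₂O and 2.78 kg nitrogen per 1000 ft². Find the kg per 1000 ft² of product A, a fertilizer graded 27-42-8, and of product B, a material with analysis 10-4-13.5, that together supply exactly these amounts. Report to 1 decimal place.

Per-1000 ft² balance (a = product A, b = product B):
K₂O: 0.08·a + 0.135·b = 2.9
N: 0.27·a + 0.1·b = 2.78
Eliminate a: (row1) − 0.08/0.27·(row2) → 0.10537·b = 2.0763, so b = 19.7047.
Back-substitute: a = (2.9 − 0.135·19.7047) / 0.08 = 2.99824.

3.0 kg product A, 19.7 kg product B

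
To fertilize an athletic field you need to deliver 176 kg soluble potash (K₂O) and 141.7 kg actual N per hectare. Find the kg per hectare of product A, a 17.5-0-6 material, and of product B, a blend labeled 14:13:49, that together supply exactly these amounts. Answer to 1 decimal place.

With a, b = kg per hectare of product A and product B:
K₂O: 0.06·a + 0.49·b = 176
N: 0.175·a + 0.14·b = 141.7
From row1: a = (176 − 0.49·b) / 0.06.
Into row2: 0.175·(176 − 0.49·b)/0.06 + 0.14·b = 141.7 → b = 288.274, a = 579.095.

579.1 kg product A, 288.3 kg product B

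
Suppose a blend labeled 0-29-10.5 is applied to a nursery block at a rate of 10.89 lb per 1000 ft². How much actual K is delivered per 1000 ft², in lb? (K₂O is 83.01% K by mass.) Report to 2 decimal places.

0.95 lb K per thousand sq ft

K₂O per 1000 ft² = 10.89 × 10.5% = 1.14345 lb.
Elemental K = 1.14345 × 0.8301 = 0.949178 lb per 1000 ft².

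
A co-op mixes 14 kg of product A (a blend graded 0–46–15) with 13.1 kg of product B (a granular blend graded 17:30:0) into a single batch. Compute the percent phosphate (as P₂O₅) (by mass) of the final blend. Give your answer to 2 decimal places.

38.27% P₂O₅

Total mass = 14 + 13.1 = 27.1 kg.
P₂O₅ mass = 46%×14 + 30%×13.1 = 10.37 kg.
% P₂O₅ = 10.37 / 27.1 = 38.2657%.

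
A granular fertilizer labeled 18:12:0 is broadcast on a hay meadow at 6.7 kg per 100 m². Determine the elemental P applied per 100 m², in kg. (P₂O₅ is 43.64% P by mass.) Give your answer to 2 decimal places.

0.35 kg P per hundred sq m

P₂O₅ per 100 m² = 6.7 × 12% = 0.804 kg.
Elemental P = 0.804 × 0.4364 = 0.350866 kg per 100 m².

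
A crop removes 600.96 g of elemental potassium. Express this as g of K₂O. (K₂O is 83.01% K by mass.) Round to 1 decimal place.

K₂O = 600.96 / 0.8301 = 723.961 g.

724.0 g K₂O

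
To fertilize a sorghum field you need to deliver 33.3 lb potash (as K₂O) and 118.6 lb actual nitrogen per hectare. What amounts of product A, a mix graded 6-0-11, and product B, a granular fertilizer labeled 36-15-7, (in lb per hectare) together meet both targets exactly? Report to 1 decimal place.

104.1 lb product A, 312.1 lb product B

With a, b = lb per hectare of product A and product B:
K₂O: 0.11·a + 0.07·b = 33.3
N: 0.06·a + 0.36·b = 118.6
Eliminate a: (row1) − 0.11/0.06·(row2) → -0.59·b = -184.133, so b = 312.09.
Back-substitute: a = (33.3 − 0.07·312.09) / 0.11 = 104.124.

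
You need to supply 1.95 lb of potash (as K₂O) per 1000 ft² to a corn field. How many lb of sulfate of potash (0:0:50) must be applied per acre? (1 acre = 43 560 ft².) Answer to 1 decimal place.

169.9 lb of product per acre

Product per 1000 ft² = 1.95 / 50% = 3.9 lb.
Convert to per acre: 3.9 × 43.56 = 169.884 lb.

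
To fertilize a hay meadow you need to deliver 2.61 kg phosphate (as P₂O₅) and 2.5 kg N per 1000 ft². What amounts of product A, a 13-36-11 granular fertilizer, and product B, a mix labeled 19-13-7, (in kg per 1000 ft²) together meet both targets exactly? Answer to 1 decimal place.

3.3 kg product A, 10.9 kg product B

With a, b = kg per 1000 ft² of product A and product B:
P₂O₅: 0.36·a + 0.13·b = 2.61
N: 0.13·a + 0.19·b = 2.5
From row1: a = (2.61 − 0.13·b) / 0.36.
Into row2: 0.13·(2.61 − 0.13·b)/0.36 + 0.19·b = 2.5 → b = 10.8874, a = 3.31845.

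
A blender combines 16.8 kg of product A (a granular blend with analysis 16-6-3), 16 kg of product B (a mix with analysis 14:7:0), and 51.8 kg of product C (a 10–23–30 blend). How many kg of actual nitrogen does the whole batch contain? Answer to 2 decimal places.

10.11 kg N

N mass = 16%×16.8 + 14%×16 + 10%×51.8 = 10.108 kg.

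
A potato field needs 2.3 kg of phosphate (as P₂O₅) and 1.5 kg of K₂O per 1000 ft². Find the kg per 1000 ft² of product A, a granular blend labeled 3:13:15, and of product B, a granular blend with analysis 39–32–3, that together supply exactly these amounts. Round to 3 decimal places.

Per-1000 ft² balance (a = product A, b = product B):
P₂O₅: 0.13·a + 0.32·b = 2.3
K₂O: 0.15·a + 0.03·b = 1.5
Solving simultaneously: a = 9.31973, b = 3.40136.

9.320 kg product A, 3.401 kg product B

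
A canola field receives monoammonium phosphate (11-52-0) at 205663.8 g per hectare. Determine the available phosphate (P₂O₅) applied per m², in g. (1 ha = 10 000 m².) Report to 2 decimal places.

P₂O₅ per hectare = 205663.8 × 52% = 106945 g.
Convert to per m²: 106945 × 0.0001 = 10.6945 g.

10.69 g P₂O₅ per sq m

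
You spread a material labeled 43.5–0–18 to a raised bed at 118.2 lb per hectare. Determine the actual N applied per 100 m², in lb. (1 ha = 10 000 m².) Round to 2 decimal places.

0.51 lb N per hundred sq m

nitrogen per hectare = 118.2 × 43.5% = 51.417 lb.
Convert to per 100 m²: 51.417 × 0.01 = 0.51417 lb.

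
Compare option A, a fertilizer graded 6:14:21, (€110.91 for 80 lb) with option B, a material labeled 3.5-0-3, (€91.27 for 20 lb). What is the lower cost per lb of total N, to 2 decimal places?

option A: N per bag = 80 × 6% = 4.8 lb; cost = 110.91 / 4.8 = €23.1062/lb N.
option B: N per bag = 20 × 3.5% = 0.7 lb; cost = 91.27 / 0.7 = €130.3857/lb N.
option A is cheaper.

€23.11 per lb N (option A)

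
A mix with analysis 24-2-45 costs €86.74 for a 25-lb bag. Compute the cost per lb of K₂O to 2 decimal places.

€7.71 per lb K₂O

K₂O in bag = 25 × 45% = 11.25 lb.
Cost per lb K₂O = €86.74 / 11.25 = €7.7102.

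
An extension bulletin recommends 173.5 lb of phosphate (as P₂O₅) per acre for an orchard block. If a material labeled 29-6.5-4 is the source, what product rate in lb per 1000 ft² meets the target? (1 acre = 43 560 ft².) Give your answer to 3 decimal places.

Product per acre = 173.5 / 6.5% = 2669.23 lb.
Convert to per 1000 ft²: 2669.23 × 0.0229568 = 61.2771 lb.

61.277 lb of product per thousand sq ft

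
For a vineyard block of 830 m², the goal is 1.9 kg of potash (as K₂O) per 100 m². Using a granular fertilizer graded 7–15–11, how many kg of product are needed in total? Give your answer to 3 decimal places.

143.364 kg

Product per 100 m² = 1.9 / 11% = 17.2727 kg.
Total product = 17.2727 × 830 / 100 = 143.3636 kg.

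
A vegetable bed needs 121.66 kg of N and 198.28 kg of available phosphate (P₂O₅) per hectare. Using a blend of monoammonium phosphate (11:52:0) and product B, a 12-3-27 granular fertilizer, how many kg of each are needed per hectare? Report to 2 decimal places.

340.84 kg monoammonium phosphate, 701.39 kg product B

Per-hectare balance (a = monoammonium phosphate, b = product B):
N: 0.11·a + 0.12·b = 121.66
P₂O₅: 0.52·a + 0.03·b = 198.28
Eliminate a: (row1) − 0.11/0.52·(row2) → 0.113654·b = 79.7162, so b = 701.394.
Back-substitute: a = (121.66 − 0.12·701.394) / 0.11 = 340.843.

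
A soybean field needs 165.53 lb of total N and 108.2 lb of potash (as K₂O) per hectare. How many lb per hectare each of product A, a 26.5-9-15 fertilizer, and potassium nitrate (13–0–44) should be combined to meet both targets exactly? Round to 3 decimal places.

Per-hectare balance (a = product A, b = potassium nitrate):
N: 0.265·a + 0.13·b = 165.53
K₂O: 0.15·a + 0.44·b = 108.2
Solving simultaneously: a = 605.22348, b = 39.5829.

605.223 lb product A, 39.583 lb potassium nitrate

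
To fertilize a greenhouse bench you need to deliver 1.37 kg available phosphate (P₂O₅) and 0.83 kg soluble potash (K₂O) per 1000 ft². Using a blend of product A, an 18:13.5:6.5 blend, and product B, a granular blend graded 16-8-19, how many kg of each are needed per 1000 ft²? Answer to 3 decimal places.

9.482 kg product A, 1.125 kg product B

With a, b = kg per 1000 ft² of product A and product B:
P₂O₅: 0.135·a + 0.08·b = 1.37
K₂O: 0.065·a + 0.19·b = 0.83
Eliminate b: (row1) − 0.08/0.19·(row2) → 0.107632·a = 1.02053, so a = 9.48166.
Then b = (0.83 − 0.065·9.48166) / 0.19 = 1.12469.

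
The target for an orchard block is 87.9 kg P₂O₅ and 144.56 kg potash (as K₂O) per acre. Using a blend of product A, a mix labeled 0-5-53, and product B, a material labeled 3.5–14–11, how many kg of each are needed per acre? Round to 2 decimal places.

153.85 kg product A, 572.91 kg product B

Per-acre balance (a = product A, b = product B):
P₂O₅: 0.05·a + 0.14·b = 87.9
K₂O: 0.53·a + 0.11·b = 144.56
Solving simultaneously: a = 153.849, b = 572.911.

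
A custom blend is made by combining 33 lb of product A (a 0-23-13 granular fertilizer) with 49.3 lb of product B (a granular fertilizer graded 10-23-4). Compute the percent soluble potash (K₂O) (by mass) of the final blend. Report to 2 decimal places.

Total mass = 33 + 49.3 = 82.3 lb.
K₂O mass = 13%×33 + 4%×49.3 = 6.262 lb.
% K₂O = 6.262 / 82.3 = 7.60875%.

7.61% K₂O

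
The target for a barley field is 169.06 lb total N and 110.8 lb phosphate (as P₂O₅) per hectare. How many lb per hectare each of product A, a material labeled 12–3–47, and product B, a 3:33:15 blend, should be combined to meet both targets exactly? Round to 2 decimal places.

With a, b = lb per hectare of product A and product B:
N: 0.12·a + 0.03·b = 169.06
P₂O₅: 0.03·a + 0.33·b = 110.8
Solving simultaneously: a = 1355.705, b = 212.512.

1355.71 lb product A, 212.51 lb product B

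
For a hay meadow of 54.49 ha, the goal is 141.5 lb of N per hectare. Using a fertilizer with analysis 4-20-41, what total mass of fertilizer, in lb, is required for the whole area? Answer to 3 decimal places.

192758.375 lb

Product per hectare = 141.5 / 4% = 3537.5 lb.
Total product = 3537.5 × 54.49 = 192758.375 lb.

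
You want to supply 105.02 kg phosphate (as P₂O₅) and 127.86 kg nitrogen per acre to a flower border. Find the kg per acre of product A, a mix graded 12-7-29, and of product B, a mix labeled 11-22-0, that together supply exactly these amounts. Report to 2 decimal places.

With a, b = kg per acre of product A and product B:
P₂O₅: 0.07·a + 0.22·b = 105.02
N: 0.12·a + 0.11·b = 127.86
From row1: a = (105.02 − 0.22·b) / 0.07.
Into row2: 0.12·(105.02 − 0.22·b)/0.07 + 0.11·b = 127.86 → b = 195.3048, a = 886.471.

886.47 kg product A, 195.30 kg product B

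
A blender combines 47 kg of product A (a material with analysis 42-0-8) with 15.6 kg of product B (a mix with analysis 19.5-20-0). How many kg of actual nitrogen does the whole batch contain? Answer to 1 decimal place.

22.8 kg N

N mass = 42%×47 + 19.5%×15.6 = 22.782 kg.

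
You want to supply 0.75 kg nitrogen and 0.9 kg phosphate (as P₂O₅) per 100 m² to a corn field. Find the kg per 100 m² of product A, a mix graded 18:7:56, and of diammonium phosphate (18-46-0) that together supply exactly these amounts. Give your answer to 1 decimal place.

2.6 kg product A, 1.6 kg diammonium phosphate

Let a = kg of product A, b = kg of diammonium phosphate (per 100 m²).
N: 0.18·a + 0.18·b = 0.75
P₂O₅: 0.07·a + 0.46·b = 0.9
Eliminate b: (row1) − 0.18/0.46·(row2) → 0.152609·a = 0.397826, so a = 2.60684.
Then b = (0.9 − 0.07·2.60684) / 0.46 = 1.55983.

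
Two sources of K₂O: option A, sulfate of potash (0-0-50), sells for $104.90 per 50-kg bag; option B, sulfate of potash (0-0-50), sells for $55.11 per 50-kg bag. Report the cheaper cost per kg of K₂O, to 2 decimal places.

option A: K₂O per bag = 50 × 50% = 25 kg; cost = 104.90 / 25 = $4.1960/kg K₂O.
option B: K₂O per bag = 50 × 50% = 25 kg; cost = 55.11 / 25 = $2.2044/kg K₂O.
option B is cheaper.

$2.20 per kg K₂O (option B)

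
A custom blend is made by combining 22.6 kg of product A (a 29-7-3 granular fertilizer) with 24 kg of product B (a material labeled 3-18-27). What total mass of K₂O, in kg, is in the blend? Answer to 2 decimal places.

7.16 kg K₂O

K₂O mass = 3%×22.6 + 27%×24 = 7.158 kg.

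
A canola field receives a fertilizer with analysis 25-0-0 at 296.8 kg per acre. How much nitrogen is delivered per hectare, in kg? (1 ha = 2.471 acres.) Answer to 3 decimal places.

183.348 kg N per hectare

nitrogen per acre = 296.8 × 25% = 74.2 kg.
Convert to per hectare: 74.2 × 2.471 = 183.3482 kg.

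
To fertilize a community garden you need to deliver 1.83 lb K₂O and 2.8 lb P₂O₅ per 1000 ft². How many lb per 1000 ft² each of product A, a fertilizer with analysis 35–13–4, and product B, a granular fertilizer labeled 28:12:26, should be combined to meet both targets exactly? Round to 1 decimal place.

17.5 lb product A, 4.3 lb product B

Per-1000 ft² balance (a = product A, b = product B):
K₂O: 0.04·a + 0.26·b = 1.83
P₂O₅: 0.13·a + 0.12·b = 2.8
Eliminate a: (row1) − 0.04/0.13·(row2) → 0.223077·b = 0.968462, so b = 4.34138.
Back-substitute: a = (1.83 − 0.26·4.34138) / 0.04 = 17.531.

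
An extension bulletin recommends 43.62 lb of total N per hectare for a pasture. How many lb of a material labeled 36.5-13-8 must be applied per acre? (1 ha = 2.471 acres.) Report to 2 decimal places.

Product per hectare = 43.62 / 36.5% = 119.507 lb.
Convert to per acre: 119.507 × 0.404694 = 48.3638 lb.

48.36 lb of product per acre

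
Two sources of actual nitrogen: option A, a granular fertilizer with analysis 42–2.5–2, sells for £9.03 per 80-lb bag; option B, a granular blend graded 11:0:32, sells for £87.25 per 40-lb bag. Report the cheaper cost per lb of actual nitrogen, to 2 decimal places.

£0.27 per lb N (option A)

option A: N per bag = 80 × 42% = 33.6 lb; cost = 9.03 / 33.6 = £0.2687/lb N.
option B: N per bag = 40 × 11% = 4.4 lb; cost = 87.25 / 4.4 = £19.8295/lb N.
option A is cheaper.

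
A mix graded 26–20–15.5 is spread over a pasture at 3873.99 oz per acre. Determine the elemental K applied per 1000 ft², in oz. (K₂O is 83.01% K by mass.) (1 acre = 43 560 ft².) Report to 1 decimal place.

11.4 oz K per thousand sq ft

K₂O per acre = 3873.99 × 15.5% = 600.468 oz.
Elemental K = 600.468 × 0.8301 = 498.449 oz per acre.
Convert to per 1000 ft²: 498.449 × 0.0229568 = 11.4428 oz.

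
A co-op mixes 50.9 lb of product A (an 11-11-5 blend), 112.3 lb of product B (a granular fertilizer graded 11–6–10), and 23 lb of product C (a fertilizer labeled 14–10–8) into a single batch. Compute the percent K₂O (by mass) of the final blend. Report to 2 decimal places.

Total mass = 50.9 + 112.3 + 23 = 186.2 lb.
K₂O mass = 5%×50.9 + 10%×112.3 + 8%×23 = 15.615 lb.
% K₂O = 15.615 / 186.2 = 8.38614%.

8.39% K₂O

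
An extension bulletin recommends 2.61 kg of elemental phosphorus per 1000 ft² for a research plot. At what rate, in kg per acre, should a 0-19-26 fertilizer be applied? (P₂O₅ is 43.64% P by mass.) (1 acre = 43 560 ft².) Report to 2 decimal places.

1371.17 kg of product per acre

As P₂O₅: 2.61 / 0.4364 = 5.98075 kg per 1000 ft².
Product per 1000 ft² = 5.98075 / 19% = 31.4776 kg.
Convert to per acre: 31.4776 × 43.56 = 1371.166 kg.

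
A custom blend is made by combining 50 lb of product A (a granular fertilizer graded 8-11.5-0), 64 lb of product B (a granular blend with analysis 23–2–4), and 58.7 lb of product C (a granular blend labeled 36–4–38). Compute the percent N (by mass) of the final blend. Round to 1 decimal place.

23.1% N

Total mass = 50 + 64 + 58.7 = 172.7 lb.
N mass = 8%×50 + 23%×64 + 36%×58.7 = 39.852 lb.
% N = 39.852 / 172.7 = 23.0759%.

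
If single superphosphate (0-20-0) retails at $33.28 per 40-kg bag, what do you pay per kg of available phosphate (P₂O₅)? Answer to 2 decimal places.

$4.16 per kg P₂O₅

P₂O₅ in bag = 40 × 20% = 8 kg.
Cost per kg P₂O₅ = $33.28 / 8 = $4.1600.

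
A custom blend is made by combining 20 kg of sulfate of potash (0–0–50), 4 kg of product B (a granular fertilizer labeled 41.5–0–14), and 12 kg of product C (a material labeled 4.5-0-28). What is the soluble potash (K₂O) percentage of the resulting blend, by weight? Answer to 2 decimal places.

38.67% K₂O

Total mass = 20 + 4 + 12 = 36 kg.
K₂O mass = 50%×20 + 14%×4 + 28%×12 = 13.92 kg.
% K₂O = 13.92 / 36 = 38.6667%.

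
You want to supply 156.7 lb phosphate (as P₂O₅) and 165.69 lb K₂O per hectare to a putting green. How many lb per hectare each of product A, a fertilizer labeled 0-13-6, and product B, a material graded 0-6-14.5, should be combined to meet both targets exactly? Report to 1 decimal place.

Per-hectare balance (a = product A, b = product B):
P₂O₅: 0.13·a + 0.06·b = 156.7
K₂O: 0.06·a + 0.145·b = 165.69
Eliminate a: (row1) − 0.13/0.06·(row2) → -0.254167·b = -202.295, so b = 795.915.
Back-substitute: a = (156.7 − 0.06·795.915) / 0.13 = 838.039.

838.0 lb product A, 795.9 lb product B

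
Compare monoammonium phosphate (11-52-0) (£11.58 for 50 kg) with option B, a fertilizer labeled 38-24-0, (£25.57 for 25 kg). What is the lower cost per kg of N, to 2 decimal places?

£2.11 per kg N (monoammonium phosphate)

monoammonium phosphate: N per bag = 50 × 11% = 5.5 kg; cost = 11.58 / 5.5 = £2.1055/kg N.
option B: N per bag = 25 × 38% = 9.5 kg; cost = 25.57 / 9.5 = £2.6916/kg N.
monoammonium phosphate is cheaper.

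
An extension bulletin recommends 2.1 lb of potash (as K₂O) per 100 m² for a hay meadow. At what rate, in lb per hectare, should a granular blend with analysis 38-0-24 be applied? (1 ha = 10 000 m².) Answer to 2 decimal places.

Product per 100 m² = 2.1 / 24% = 8.75 lb.
Convert to per hectare: 8.75 × 100 = 875 lb.

875.00 lb of product per hectare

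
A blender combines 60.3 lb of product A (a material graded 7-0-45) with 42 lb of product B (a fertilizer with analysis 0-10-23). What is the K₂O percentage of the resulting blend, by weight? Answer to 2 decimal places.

Total mass = 60.3 + 42 = 102.3 lb.
K₂O mass = 45%×60.3 + 23%×42 = 36.795 lb.
% K₂O = 36.795 / 102.3 = 35.9677%.

35.97% K₂O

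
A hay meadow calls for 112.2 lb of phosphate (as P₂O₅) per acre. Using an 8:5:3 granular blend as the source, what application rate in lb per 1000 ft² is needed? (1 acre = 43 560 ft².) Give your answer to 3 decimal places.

Product per acre = 112.2 / 5% = 2244 lb.
Convert to per 1000 ft²: 2244 × 0.0229568 = 51.5152 lb.

51.515 lb of product per thousand sq ft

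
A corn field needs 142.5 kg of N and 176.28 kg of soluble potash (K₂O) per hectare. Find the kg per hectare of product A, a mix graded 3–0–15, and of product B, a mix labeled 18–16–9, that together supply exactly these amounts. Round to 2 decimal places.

778.00 kg product A, 662.00 kg product B

Per-hectare balance (a = product A, b = product B):
N: 0.03·a + 0.18·b = 142.5
K₂O: 0.15·a + 0.09·b = 176.28
From row1: a = (142.5 − 0.18·b) / 0.03.
Into row2: 0.15·(142.5 − 0.18·b)/0.03 + 0.09·b = 176.28 → b = 662, a = 778.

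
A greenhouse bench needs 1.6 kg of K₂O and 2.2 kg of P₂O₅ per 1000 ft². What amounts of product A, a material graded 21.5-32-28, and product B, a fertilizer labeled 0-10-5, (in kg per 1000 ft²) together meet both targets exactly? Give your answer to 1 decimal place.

Let a = kg of product A, b = kg of product B (per 1000 ft²).
K₂O: 0.28·a + 0.05·b = 1.6
P₂O₅: 0.32·a + 0.1·b = 2.2
Eliminate a: (row1) − 0.28/0.32·(row2) → -0.0375·b = -0.325, so b = 8.66667.
Back-substitute: a = (1.6 − 0.05·8.66667) / 0.28 = 4.16667.

4.2 kg product A, 8.7 kg product B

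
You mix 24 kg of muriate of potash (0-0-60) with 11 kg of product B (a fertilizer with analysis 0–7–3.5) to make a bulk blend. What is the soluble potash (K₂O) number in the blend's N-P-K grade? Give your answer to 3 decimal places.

42.243% K₂O

Total mass = 24 + 11 = 35 kg.
K₂O mass = 60%×24 + 3.5%×11 = 14.785 kg.
% K₂O = 14.785 / 35 = 42.2429%.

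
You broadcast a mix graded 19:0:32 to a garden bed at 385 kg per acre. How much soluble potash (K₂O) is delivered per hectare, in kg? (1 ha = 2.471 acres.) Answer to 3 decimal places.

304.427 kg K₂O per hectare

K₂O per acre = 385 × 32% = 123.2 kg.
Convert to per hectare: 123.2 × 2.471 = 304.4272 kg.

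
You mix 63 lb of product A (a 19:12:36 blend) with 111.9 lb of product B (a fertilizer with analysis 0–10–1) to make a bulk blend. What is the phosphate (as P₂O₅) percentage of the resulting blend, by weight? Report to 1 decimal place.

10.7% P₂O₅

Total mass = 63 + 111.9 = 174.9 lb.
P₂O₅ mass = 12%×63 + 10%×111.9 = 18.75 lb.
% P₂O₅ = 18.75 / 174.9 = 10.7204%.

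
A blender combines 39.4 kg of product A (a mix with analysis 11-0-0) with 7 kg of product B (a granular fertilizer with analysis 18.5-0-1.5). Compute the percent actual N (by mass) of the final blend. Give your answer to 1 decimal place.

12.1% N

Total mass = 39.4 + 7 = 46.4 kg.
N mass = 11%×39.4 + 18.5%×7 = 5.629 kg.
% N = 5.629 / 46.4 = 12.1315%.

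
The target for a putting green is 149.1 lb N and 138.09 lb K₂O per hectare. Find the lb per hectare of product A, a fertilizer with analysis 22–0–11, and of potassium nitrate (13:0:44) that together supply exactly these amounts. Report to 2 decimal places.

577.60 lb product A, 169.44 lb potassium nitrate

Per-hectare balance (a = product A, b = potassium nitrate):
N: 0.22·a + 0.13·b = 149.1
K₂O: 0.11·a + 0.44·b = 138.09
Eliminate a: (row1) − 0.22/0.11·(row2) → -0.75·b = -127.08, so b = 169.44.
Back-substitute: a = (149.1 − 0.13·169.44) / 0.22 = 577.604.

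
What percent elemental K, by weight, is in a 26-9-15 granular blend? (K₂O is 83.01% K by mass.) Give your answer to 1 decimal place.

%K = 15 × 0.8301 = 12.4515%.

12.5% K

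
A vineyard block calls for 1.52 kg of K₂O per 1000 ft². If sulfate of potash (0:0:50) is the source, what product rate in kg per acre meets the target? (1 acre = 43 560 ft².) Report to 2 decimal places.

132.42 kg of product per acre

Product per 1000 ft² = 1.52 / 50% = 3.04 kg.
Convert to per acre: 3.04 × 43.56 = 132.422 kg.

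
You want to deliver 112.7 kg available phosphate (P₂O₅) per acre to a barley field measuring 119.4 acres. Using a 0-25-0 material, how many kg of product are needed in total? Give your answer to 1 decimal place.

53825.5 kg

Product per acre = 112.7 / 25% = 450.8 kg.
Total product = 450.8 × 119.4 = 53825.52 kg.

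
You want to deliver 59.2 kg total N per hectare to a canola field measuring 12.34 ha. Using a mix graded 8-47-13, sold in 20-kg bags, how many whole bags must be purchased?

Product per hectare = 59.2 / 8% = 740 kg.
Total product = 740 × 12.34 = 9131.6 kg.
Bags = ⌈9131.6 / 20⌉ = 457.

457 bags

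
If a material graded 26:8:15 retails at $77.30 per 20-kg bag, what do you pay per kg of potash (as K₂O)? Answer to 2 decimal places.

K₂O in bag = 20 × 15% = 3 kg.
Cost per kg K₂O = $77.30 / 3 = $25.7667.

$25.77 per kg K₂O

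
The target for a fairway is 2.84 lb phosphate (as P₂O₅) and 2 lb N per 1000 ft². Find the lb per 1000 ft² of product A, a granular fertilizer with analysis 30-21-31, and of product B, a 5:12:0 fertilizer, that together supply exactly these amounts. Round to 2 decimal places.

3.84 lb product A, 16.94 lb product B

With a, b = lb per 1000 ft² of product A and product B:
P₂O₅: 0.21·a + 0.12·b = 2.84
N: 0.3·a + 0.05·b = 2
From row1: a = (2.84 − 0.12·b) / 0.21.
Into row2: 0.3·(2.84 − 0.12·b)/0.21 + 0.05·b = 2 → b = 16.9412, a = 3.84314.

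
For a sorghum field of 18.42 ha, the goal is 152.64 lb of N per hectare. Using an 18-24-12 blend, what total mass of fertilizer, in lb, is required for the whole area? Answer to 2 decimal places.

Product per hectare = 152.64 / 18% = 848 lb.
Total product = 848 × 18.42 = 15620.16 lb.

15620.16 lb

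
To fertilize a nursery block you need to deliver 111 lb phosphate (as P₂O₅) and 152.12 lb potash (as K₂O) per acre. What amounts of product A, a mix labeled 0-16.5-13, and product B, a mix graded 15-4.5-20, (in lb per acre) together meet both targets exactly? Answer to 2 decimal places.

Let a = lb of product A, b = lb of product B (per acre).
P₂O₅: 0.165·a + 0.045·b = 111
K₂O: 0.13·a + 0.2·b = 152.12
Solving simultaneously: a = 565.547, b = 392.994.

565.55 lb product A, 392.99 lb product B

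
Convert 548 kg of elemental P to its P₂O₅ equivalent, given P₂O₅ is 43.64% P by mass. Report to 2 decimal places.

1255.73 kg P₂O₅

P₂O₅ = 548 / 0.4364 = 1255.729 kg.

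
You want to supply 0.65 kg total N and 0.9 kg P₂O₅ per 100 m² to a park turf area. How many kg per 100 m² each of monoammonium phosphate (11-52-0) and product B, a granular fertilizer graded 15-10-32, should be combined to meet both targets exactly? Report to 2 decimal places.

1.04 kg monoammonium phosphate, 3.57 kg product B

With a, b = kg per 100 m² of monoammonium phosphate and product B:
N: 0.11·a + 0.15·b = 0.65
P₂O₅: 0.52·a + 0.1·b = 0.9
Eliminate b: (row1) − 0.15/0.1·(row2) → -0.67·a = -0.7, so a = 1.04478.
Then b = (0.9 − 0.52·1.04478) / 0.1 = 3.56716.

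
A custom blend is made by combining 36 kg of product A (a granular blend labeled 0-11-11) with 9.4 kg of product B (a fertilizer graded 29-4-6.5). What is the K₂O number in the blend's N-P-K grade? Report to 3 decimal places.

10.068% K₂O

Total mass = 36 + 9.4 = 45.4 kg.
K₂O mass = 11%×36 + 6.5%×9.4 = 4.571 kg.
% K₂O = 4.571 / 45.4 = 10.0683%.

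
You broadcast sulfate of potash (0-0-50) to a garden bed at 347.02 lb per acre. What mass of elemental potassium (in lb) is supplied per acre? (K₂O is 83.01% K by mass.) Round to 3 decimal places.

K₂O per acre = 347.02 × 50% = 173.51 lb.
Elemental K = 173.51 × 0.8301 = 144.0307 lb per acre.

144.031 lb K per acre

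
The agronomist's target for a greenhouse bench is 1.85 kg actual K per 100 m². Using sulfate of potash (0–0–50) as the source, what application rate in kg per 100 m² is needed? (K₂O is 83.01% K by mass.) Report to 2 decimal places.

As K₂O: 1.85 / 0.8301 = 2.22865 kg per 100 m².
Product per 100 m² = 2.22865 / 50% = 4.45729 kg.

4.46 kg of product per hundred sq m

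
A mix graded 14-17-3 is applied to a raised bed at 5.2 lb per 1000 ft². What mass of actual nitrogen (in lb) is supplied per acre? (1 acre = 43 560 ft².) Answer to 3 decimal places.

nitrogen per 1000 ft² = 5.2 × 14% = 0.728 lb.
Convert to per acre: 0.728 × 43.56 = 31.7117 lb.

31.712 lb N per acre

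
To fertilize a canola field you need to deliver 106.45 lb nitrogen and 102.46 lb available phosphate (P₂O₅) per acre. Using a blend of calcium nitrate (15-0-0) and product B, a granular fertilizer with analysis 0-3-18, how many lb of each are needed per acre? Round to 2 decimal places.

709.67 lb calcium nitrate, 3415.33 lb product B

With a, b = lb per acre of calcium nitrate and product B:
N: 0.15·a + 0·b = 106.45
P₂O₅: 0·a + 0.03·b = 102.46
Solving simultaneously: a = 709.667, b = 3415.333.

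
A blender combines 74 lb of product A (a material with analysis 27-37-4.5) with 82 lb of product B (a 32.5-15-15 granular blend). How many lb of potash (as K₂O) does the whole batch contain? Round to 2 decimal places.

15.63 lb K₂O

K₂O mass = 4.5%×74 + 15%×82 = 15.63 lb.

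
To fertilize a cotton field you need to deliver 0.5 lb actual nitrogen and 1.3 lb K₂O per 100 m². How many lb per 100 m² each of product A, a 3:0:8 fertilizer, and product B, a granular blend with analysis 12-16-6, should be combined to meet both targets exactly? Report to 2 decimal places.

16.15 lb product A, 0.13 lb product B

With a, b = lb per 100 m² of product A and product B:
N: 0.03·a + 0.12·b = 0.5
K₂O: 0.08·a + 0.06·b = 1.3
Solving simultaneously: a = 16.1538, b = 0.128205.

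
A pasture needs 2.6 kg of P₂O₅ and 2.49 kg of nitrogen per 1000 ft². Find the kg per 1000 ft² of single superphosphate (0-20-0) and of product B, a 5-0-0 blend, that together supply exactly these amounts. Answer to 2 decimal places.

With a, b = kg per 1000 ft² of single superphosphate and product B:
P₂O₅: 0.2·a + 0·b = 2.6
N: 0·a + 0.05·b = 2.49
Solving simultaneously: a = 13, b = 49.8.

13.00 kg single superphosphate, 49.80 kg product B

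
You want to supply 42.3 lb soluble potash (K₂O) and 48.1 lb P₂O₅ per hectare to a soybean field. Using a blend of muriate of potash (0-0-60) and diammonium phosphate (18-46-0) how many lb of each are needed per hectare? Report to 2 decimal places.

Let a = lb of muriate of potash, b = lb of diammonium phosphate (per hectare).
K₂O: 0.6·a + 0·b = 42.3
P₂O₅: 0·a + 0.46·b = 48.1
Solving simultaneously: a = 70.5, b = 104.565.

70.50 lb muriate of potash, 104.57 lb diammonium phosphate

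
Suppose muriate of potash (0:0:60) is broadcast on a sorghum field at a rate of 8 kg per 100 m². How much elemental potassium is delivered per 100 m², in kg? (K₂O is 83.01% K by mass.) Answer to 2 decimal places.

K₂O per 100 m² = 8 × 60% = 4.8 kg.
Elemental K = 4.8 × 0.8301 = 3.98448 kg per 100 m².

3.98 kg K per hundred sq m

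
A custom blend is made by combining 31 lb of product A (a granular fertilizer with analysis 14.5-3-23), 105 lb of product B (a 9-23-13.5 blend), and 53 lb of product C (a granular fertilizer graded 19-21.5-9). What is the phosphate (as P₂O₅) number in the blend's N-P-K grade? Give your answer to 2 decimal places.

19.30% P₂O₅

Total mass = 31 + 105 + 53 = 189 lb.
P₂O₅ mass = 3%×31 + 23%×105 + 21.5%×53 = 36.475 lb.
% P₂O₅ = 36.475 / 189 = 19.2989%.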